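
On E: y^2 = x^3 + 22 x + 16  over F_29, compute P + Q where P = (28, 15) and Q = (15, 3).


P != Q, so use the chord formula.
s = (y2 - y1) / (x2 - x1) = (17) / (16) mod 29 = 21
x3 = s^2 - x1 - x2 mod 29 = 21^2 - 28 - 15 = 21
y3 = s (x1 - x3) - y1 mod 29 = 21 * (28 - 21) - 15 = 16

P + Q = (21, 16)


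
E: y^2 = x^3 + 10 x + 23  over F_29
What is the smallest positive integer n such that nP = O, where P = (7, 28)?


Compute successive multiples of P until we hit O:
  1P = (7, 28)
  2P = (22, 4)
  3P = (13, 28)
  4P = (9, 1)
  5P = (14, 23)
  6P = (2, 14)
  7P = (0, 9)
  8P = (27, 13)
  ... (continuing to 39P)
  39P = O

ord(P) = 39


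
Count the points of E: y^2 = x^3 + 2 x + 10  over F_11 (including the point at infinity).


For each x in F_11, count y with y^2 = x^3 + 2 x + 10 mod 11:
  x = 2: RHS = 0, y in [0]  -> 1 point(s)
  x = 4: RHS = 5, y in [4, 7]  -> 2 point(s)
  x = 7: RHS = 4, y in [2, 9]  -> 2 point(s)
  x = 9: RHS = 9, y in [3, 8]  -> 2 point(s)
Affine points: 7. Add the point at infinity: total = 8.

#E(F_11) = 8


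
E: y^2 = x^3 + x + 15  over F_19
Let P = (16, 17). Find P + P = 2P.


Doubling: s = (3 x1^2 + a) / (2 y1)
s = (3*16^2 + 1) / (2*17) mod 19 = 12
x3 = s^2 - 2 x1 mod 19 = 12^2 - 2*16 = 17
y3 = s (x1 - x3) - y1 mod 19 = 12 * (16 - 17) - 17 = 9

2P = (17, 9)


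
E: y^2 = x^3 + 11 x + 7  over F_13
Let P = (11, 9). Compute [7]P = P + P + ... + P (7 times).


k = 7 = 111_2 (binary, LSB first: 111)
Double-and-add from P = (11, 9):
  bit 0 = 1: acc = O + (11, 9) = (11, 9)
  bit 1 = 1: acc = (11, 9) + (8, 10) = (10, 8)
  bit 2 = 1: acc = (10, 8) + (6, 9) = (6, 4)

7P = (6, 4)


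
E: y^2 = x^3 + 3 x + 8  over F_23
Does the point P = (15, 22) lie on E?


Check whether y^2 = x^3 + 3 x + 8 (mod 23) for (x, y) = (15, 22).
LHS: y^2 = 22^2 mod 23 = 1
RHS: x^3 + 3 x + 8 = 15^3 + 3*15 + 8 mod 23 = 1
LHS = RHS

Yes, on the curve


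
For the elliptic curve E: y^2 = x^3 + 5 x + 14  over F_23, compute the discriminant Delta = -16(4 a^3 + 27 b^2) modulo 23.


4 a^3 + 27 b^2 = 4*5^3 + 27*14^2 = 500 + 5292 = 5792
Delta = -16 * (5792) = -92672
Delta mod 23 = 18

Delta = 18 (mod 23)


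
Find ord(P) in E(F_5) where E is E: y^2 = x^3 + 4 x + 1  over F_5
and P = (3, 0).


Compute successive multiples of P until we hit O:
  1P = (3, 0)
  2P = O

ord(P) = 2


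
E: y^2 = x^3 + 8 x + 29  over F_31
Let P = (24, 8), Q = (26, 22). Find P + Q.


P != Q, so use the chord formula.
s = (y2 - y1) / (x2 - x1) = (14) / (2) mod 31 = 7
x3 = s^2 - x1 - x2 mod 31 = 7^2 - 24 - 26 = 30
y3 = s (x1 - x3) - y1 mod 31 = 7 * (24 - 30) - 8 = 12

P + Q = (30, 12)


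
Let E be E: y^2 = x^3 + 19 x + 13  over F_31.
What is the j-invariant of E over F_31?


Delta = -16(4 a^3 + 27 b^2) mod 31 = 12
-1728 * (4 a)^3 = -1728 * (4*19)^3 mod 31 = 4
j = 4 * 12^(-1) mod 31 = 21

j = 21 (mod 31)


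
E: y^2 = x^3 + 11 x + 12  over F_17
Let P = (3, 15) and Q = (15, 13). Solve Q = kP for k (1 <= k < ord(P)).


Enumerate multiples of P until we hit Q = (15, 13):
  1P = (3, 15)
  2P = (12, 11)
  3P = (15, 13)
Match found at i = 3.

k = 3


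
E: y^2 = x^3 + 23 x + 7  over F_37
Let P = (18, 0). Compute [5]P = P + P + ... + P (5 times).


k = 5 = 101_2 (binary, LSB first: 101)
Double-and-add from P = (18, 0):
  bit 0 = 1: acc = O + (18, 0) = (18, 0)
  bit 1 = 0: acc unchanged = (18, 0)
  bit 2 = 1: acc = (18, 0) + O = (18, 0)

5P = (18, 0)


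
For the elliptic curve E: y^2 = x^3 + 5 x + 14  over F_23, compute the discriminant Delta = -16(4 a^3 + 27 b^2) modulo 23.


4 a^3 + 27 b^2 = 4*5^3 + 27*14^2 = 500 + 5292 = 5792
Delta = -16 * (5792) = -92672
Delta mod 23 = 18

Delta = 18 (mod 23)


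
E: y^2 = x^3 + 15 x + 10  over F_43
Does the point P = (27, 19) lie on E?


Check whether y^2 = x^3 + 15 x + 10 (mod 43) for (x, y) = (27, 19).
LHS: y^2 = 19^2 mod 43 = 17
RHS: x^3 + 15 x + 10 = 27^3 + 15*27 + 10 mod 43 = 17
LHS = RHS

Yes, on the curve


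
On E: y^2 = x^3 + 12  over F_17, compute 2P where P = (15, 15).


Doubling: s = (3 x1^2 + a) / (2 y1)
s = (3*15^2 + 0) / (2*15) mod 17 = 14
x3 = s^2 - 2 x1 mod 17 = 14^2 - 2*15 = 13
y3 = s (x1 - x3) - y1 mod 17 = 14 * (15 - 13) - 15 = 13

2P = (13, 13)


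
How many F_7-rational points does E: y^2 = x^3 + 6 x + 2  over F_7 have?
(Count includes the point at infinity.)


For each x in F_7, count y with y^2 = x^3 + 6 x + 2 mod 7:
  x = 0: RHS = 2, y in [3, 4]  -> 2 point(s)
  x = 1: RHS = 2, y in [3, 4]  -> 2 point(s)
  x = 2: RHS = 1, y in [1, 6]  -> 2 point(s)
  x = 6: RHS = 2, y in [3, 4]  -> 2 point(s)
Affine points: 8. Add the point at infinity: total = 9.

#E(F_7) = 9


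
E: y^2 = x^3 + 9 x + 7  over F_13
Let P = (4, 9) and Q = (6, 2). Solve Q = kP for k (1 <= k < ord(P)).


Enumerate multiples of P until we hit Q = (6, 2):
  1P = (4, 9)
  2P = (6, 2)
Match found at i = 2.

k = 2


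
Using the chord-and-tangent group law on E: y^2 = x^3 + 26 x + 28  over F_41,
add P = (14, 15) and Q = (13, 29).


P != Q, so use the chord formula.
s = (y2 - y1) / (x2 - x1) = (14) / (40) mod 41 = 27
x3 = s^2 - x1 - x2 mod 41 = 27^2 - 14 - 13 = 5
y3 = s (x1 - x3) - y1 mod 41 = 27 * (14 - 5) - 15 = 23

P + Q = (5, 23)


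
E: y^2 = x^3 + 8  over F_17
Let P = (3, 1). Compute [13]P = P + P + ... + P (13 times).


k = 13 = 1101_2 (binary, LSB first: 1011)
Double-and-add from P = (3, 1):
  bit 0 = 1: acc = O + (3, 1) = (3, 1)
  bit 1 = 0: acc unchanged = (3, 1)
  bit 2 = 1: acc = (3, 1) + (11, 8) = (12, 6)
  bit 3 = 1: acc = (12, 6) + (14, 10) = (12, 11)

13P = (12, 11)


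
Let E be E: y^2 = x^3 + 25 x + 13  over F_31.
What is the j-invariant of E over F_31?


Delta = -16(4 a^3 + 27 b^2) mod 31 = 26
-1728 * (4 a)^3 = -1728 * (4*25)^3 mod 31 = 16
j = 16 * 26^(-1) mod 31 = 3

j = 3 (mod 31)


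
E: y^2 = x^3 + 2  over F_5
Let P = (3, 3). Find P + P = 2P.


Doubling: s = (3 x1^2 + a) / (2 y1)
s = (3*3^2 + 0) / (2*3) mod 5 = 2
x3 = s^2 - 2 x1 mod 5 = 2^2 - 2*3 = 3
y3 = s (x1 - x3) - y1 mod 5 = 2 * (3 - 3) - 3 = 2

2P = (3, 2)


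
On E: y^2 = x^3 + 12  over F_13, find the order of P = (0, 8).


Compute successive multiples of P until we hit O:
  1P = (0, 8)
  2P = (0, 5)
  3P = O

ord(P) = 3


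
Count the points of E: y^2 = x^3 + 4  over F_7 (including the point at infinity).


For each x in F_7, count y with y^2 = x^3 + 0 x + 4 mod 7:
  x = 0: RHS = 4, y in [2, 5]  -> 2 point(s)
Affine points: 2. Add the point at infinity: total = 3.

#E(F_7) = 3


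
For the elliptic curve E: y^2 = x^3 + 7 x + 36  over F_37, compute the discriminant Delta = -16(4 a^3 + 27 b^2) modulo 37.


4 a^3 + 27 b^2 = 4*7^3 + 27*36^2 = 1372 + 34992 = 36364
Delta = -16 * (36364) = -581824
Delta mod 37 = 1

Delta = 1 (mod 37)


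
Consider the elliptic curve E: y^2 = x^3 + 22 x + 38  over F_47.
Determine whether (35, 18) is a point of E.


Check whether y^2 = x^3 + 22 x + 38 (mod 47) for (x, y) = (35, 18).
LHS: y^2 = 18^2 mod 47 = 42
RHS: x^3 + 22 x + 38 = 35^3 + 22*35 + 38 mod 47 = 20
LHS != RHS

No, not on the curve


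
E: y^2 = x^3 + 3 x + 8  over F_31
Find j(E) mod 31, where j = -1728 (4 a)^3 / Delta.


Delta = -16(4 a^3 + 27 b^2) mod 31 = 12
-1728 * (4 a)^3 = -1728 * (4*3)^3 mod 31 = 29
j = 29 * 12^(-1) mod 31 = 5

j = 5 (mod 31)


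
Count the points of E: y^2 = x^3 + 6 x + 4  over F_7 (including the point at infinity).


For each x in F_7, count y with y^2 = x^3 + 6 x + 4 mod 7:
  x = 0: RHS = 4, y in [2, 5]  -> 2 point(s)
  x = 1: RHS = 4, y in [2, 5]  -> 2 point(s)
  x = 3: RHS = 0, y in [0]  -> 1 point(s)
  x = 4: RHS = 1, y in [1, 6]  -> 2 point(s)
  x = 6: RHS = 4, y in [2, 5]  -> 2 point(s)
Affine points: 9. Add the point at infinity: total = 10.

#E(F_7) = 10


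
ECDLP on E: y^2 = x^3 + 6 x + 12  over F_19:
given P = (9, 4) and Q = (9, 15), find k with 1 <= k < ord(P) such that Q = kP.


Enumerate multiples of P until we hit Q = (9, 15):
  1P = (9, 4)
  2P = (7, 6)
  3P = (4, 10)
  4P = (12, 11)
  5P = (14, 16)
  6P = (1, 0)
  7P = (14, 3)
  8P = (12, 8)
  9P = (4, 9)
  10P = (7, 13)
  11P = (9, 15)
Match found at i = 11.

k = 11


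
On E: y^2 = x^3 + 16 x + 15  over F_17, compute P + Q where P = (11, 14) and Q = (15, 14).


P != Q, so use the chord formula.
s = (y2 - y1) / (x2 - x1) = (0) / (4) mod 17 = 0
x3 = s^2 - x1 - x2 mod 17 = 0^2 - 11 - 15 = 8
y3 = s (x1 - x3) - y1 mod 17 = 0 * (11 - 8) - 14 = 3

P + Q = (8, 3)


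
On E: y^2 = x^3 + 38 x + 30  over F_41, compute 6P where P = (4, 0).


k = 6 = 110_2 (binary, LSB first: 011)
Double-and-add from P = (4, 0):
  bit 0 = 0: acc unchanged = O
  bit 1 = 1: acc = O + O = O
  bit 2 = 1: acc = O + O = O

6P = O


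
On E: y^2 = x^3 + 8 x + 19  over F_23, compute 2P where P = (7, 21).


Doubling: s = (3 x1^2 + a) / (2 y1)
s = (3*7^2 + 8) / (2*21) mod 23 = 13
x3 = s^2 - 2 x1 mod 23 = 13^2 - 2*7 = 17
y3 = s (x1 - x3) - y1 mod 23 = 13 * (7 - 17) - 21 = 10

2P = (17, 10)


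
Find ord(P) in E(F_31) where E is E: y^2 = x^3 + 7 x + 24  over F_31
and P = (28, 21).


Compute successive multiples of P until we hit O:
  1P = (28, 21)
  2P = (3, 14)
  3P = (16, 27)
  4P = (26, 9)
  5P = (13, 7)
  6P = (30, 4)
  7P = (22, 21)
  8P = (12, 10)
  ... (continuing to 41P)
  41P = O

ord(P) = 41


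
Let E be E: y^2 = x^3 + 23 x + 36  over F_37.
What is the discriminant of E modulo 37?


4 a^3 + 27 b^2 = 4*23^3 + 27*36^2 = 48668 + 34992 = 83660
Delta = -16 * (83660) = -1338560
Delta mod 37 = 26

Delta = 26 (mod 37)


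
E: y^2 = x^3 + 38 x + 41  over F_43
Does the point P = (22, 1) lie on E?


Check whether y^2 = x^3 + 38 x + 41 (mod 43) for (x, y) = (22, 1).
LHS: y^2 = 1^2 mod 43 = 1
RHS: x^3 + 38 x + 41 = 22^3 + 38*22 + 41 mod 43 = 1
LHS = RHS

Yes, on the curve


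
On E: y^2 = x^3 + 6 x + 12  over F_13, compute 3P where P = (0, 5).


k = 3 = 11_2 (binary, LSB first: 11)
Double-and-add from P = (0, 5):
  bit 0 = 1: acc = O + (0, 5) = (0, 5)
  bit 1 = 1: acc = (0, 5) + (4, 3) = (6, 11)

3P = (6, 11)


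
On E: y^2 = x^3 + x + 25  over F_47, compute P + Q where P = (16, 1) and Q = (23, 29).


P != Q, so use the chord formula.
s = (y2 - y1) / (x2 - x1) = (28) / (7) mod 47 = 4
x3 = s^2 - x1 - x2 mod 47 = 4^2 - 16 - 23 = 24
y3 = s (x1 - x3) - y1 mod 47 = 4 * (16 - 24) - 1 = 14

P + Q = (24, 14)


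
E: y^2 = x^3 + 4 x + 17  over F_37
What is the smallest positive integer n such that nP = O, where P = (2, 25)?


Compute successive multiples of P until we hit O:
  1P = (2, 25)
  2P = (17, 22)
  3P = (21, 1)
  4P = (24, 32)
  5P = (15, 23)
  6P = (29, 19)
  7P = (33, 23)
  8P = (35, 1)
  ... (continuing to 35P)
  35P = O

ord(P) = 35


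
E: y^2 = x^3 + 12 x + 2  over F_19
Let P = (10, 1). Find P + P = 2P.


Doubling: s = (3 x1^2 + a) / (2 y1)
s = (3*10^2 + 12) / (2*1) mod 19 = 4
x3 = s^2 - 2 x1 mod 19 = 4^2 - 2*10 = 15
y3 = s (x1 - x3) - y1 mod 19 = 4 * (10 - 15) - 1 = 17

2P = (15, 17)


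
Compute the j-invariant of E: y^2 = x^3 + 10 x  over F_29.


Delta = -16(4 a^3 + 27 b^2) mod 29 = 3
-1728 * (4 a)^3 = -1728 * (4*10)^3 mod 29 = 22
j = 22 * 3^(-1) mod 29 = 17

j = 17 (mod 29)


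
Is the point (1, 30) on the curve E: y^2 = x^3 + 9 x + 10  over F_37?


Check whether y^2 = x^3 + 9 x + 10 (mod 37) for (x, y) = (1, 30).
LHS: y^2 = 30^2 mod 37 = 12
RHS: x^3 + 9 x + 10 = 1^3 + 9*1 + 10 mod 37 = 20
LHS != RHS

No, not on the curve


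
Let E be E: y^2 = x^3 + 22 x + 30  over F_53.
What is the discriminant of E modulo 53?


4 a^3 + 27 b^2 = 4*22^3 + 27*30^2 = 42592 + 24300 = 66892
Delta = -16 * (66892) = -1070272
Delta mod 53 = 10

Delta = 10 (mod 53)


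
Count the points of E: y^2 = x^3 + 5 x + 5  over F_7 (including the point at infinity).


For each x in F_7, count y with y^2 = x^3 + 5 x + 5 mod 7:
  x = 1: RHS = 4, y in [2, 5]  -> 2 point(s)
  x = 2: RHS = 2, y in [3, 4]  -> 2 point(s)
  x = 5: RHS = 1, y in [1, 6]  -> 2 point(s)
Affine points: 6. Add the point at infinity: total = 7.

#E(F_7) = 7


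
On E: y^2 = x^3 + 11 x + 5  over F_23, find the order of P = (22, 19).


Compute successive multiples of P until we hit O:
  1P = (22, 19)
  2P = (18, 20)
  3P = (19, 9)
  4P = (11, 10)
  5P = (15, 16)
  6P = (12, 5)
  7P = (2, 9)
  8P = (5, 1)
  ... (continuing to 17P)
  17P = O

ord(P) = 17


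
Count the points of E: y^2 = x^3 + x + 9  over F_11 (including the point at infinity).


For each x in F_11, count y with y^2 = x^3 + 1 x + 9 mod 11:
  x = 0: RHS = 9, y in [3, 8]  -> 2 point(s)
  x = 1: RHS = 0, y in [0]  -> 1 point(s)
  x = 4: RHS = 0, y in [0]  -> 1 point(s)
  x = 6: RHS = 0, y in [0]  -> 1 point(s)
  x = 8: RHS = 1, y in [1, 10]  -> 2 point(s)
Affine points: 7. Add the point at infinity: total = 8.

#E(F_11) = 8


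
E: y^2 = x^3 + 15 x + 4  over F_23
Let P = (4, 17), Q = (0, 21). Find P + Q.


P != Q, so use the chord formula.
s = (y2 - y1) / (x2 - x1) = (4) / (19) mod 23 = 22
x3 = s^2 - x1 - x2 mod 23 = 22^2 - 4 - 0 = 20
y3 = s (x1 - x3) - y1 mod 23 = 22 * (4 - 20) - 17 = 22

P + Q = (20, 22)


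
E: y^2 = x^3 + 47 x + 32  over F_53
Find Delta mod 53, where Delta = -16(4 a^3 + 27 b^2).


4 a^3 + 27 b^2 = 4*47^3 + 27*32^2 = 415292 + 27648 = 442940
Delta = -16 * (442940) = -7087040
Delta mod 53 = 14

Delta = 14 (mod 53)


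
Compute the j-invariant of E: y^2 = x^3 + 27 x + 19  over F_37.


Delta = -16(4 a^3 + 27 b^2) mod 37 = 30
-1728 * (4 a)^3 = -1728 * (4*27)^3 mod 37 = 36
j = 36 * 30^(-1) mod 37 = 16

j = 16 (mod 37)


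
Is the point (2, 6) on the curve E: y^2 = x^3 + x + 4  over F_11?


Check whether y^2 = x^3 + 1 x + 4 (mod 11) for (x, y) = (2, 6).
LHS: y^2 = 6^2 mod 11 = 3
RHS: x^3 + 1 x + 4 = 2^3 + 1*2 + 4 mod 11 = 3
LHS = RHS

Yes, on the curve


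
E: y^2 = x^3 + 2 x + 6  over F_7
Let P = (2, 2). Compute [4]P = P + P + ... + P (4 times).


k = 4 = 100_2 (binary, LSB first: 001)
Double-and-add from P = (2, 2):
  bit 0 = 0: acc unchanged = O
  bit 1 = 0: acc unchanged = O
  bit 2 = 1: acc = O + (5, 6) = (5, 6)

4P = (5, 6)


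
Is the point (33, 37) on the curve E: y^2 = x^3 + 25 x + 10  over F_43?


Check whether y^2 = x^3 + 25 x + 10 (mod 43) for (x, y) = (33, 37).
LHS: y^2 = 37^2 mod 43 = 36
RHS: x^3 + 25 x + 10 = 33^3 + 25*33 + 10 mod 43 = 7
LHS != RHS

No, not on the curve


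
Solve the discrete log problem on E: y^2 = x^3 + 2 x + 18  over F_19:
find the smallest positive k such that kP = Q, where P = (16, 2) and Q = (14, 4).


Enumerate multiples of P until we hit Q = (14, 4):
  1P = (16, 2)
  2P = (17, 5)
  3P = (14, 4)
Match found at i = 3.

k = 3


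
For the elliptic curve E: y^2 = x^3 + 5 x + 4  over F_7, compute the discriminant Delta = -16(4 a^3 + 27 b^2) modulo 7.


4 a^3 + 27 b^2 = 4*5^3 + 27*4^2 = 500 + 432 = 932
Delta = -16 * (932) = -14912
Delta mod 7 = 5

Delta = 5 (mod 7)


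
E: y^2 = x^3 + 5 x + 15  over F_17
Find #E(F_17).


For each x in F_17, count y with y^2 = x^3 + 5 x + 15 mod 17:
  x = 0: RHS = 15, y in [7, 10]  -> 2 point(s)
  x = 1: RHS = 4, y in [2, 15]  -> 2 point(s)
  x = 2: RHS = 16, y in [4, 13]  -> 2 point(s)
  x = 7: RHS = 2, y in [6, 11]  -> 2 point(s)
  x = 12: RHS = 1, y in [1, 16]  -> 2 point(s)
  x = 13: RHS = 16, y in [4, 13]  -> 2 point(s)
  x = 16: RHS = 9, y in [3, 14]  -> 2 point(s)
Affine points: 14. Add the point at infinity: total = 15.

#E(F_17) = 15


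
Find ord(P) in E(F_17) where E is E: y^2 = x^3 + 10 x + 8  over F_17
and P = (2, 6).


Compute successive multiples of P until we hit O:
  1P = (2, 6)
  2P = (14, 6)
  3P = (1, 11)
  4P = (5, 9)
  5P = (11, 2)
  6P = (0, 12)
  7P = (7, 9)
  8P = (7, 8)
  ... (continuing to 15P)
  15P = O

ord(P) = 15


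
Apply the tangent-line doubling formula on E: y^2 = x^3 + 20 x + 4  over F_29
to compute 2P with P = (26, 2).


Doubling: s = (3 x1^2 + a) / (2 y1)
s = (3*26^2 + 20) / (2*2) mod 29 = 19
x3 = s^2 - 2 x1 mod 29 = 19^2 - 2*26 = 19
y3 = s (x1 - x3) - y1 mod 29 = 19 * (26 - 19) - 2 = 15

2P = (19, 15)


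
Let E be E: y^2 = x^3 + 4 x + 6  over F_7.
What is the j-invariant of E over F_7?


Delta = -16(4 a^3 + 27 b^2) mod 7 = 1
-1728 * (4 a)^3 = -1728 * (4*4)^3 mod 7 = 1
j = 1 * 1^(-1) mod 7 = 1

j = 1 (mod 7)


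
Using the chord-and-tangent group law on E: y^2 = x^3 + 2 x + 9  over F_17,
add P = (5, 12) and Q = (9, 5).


P != Q, so use the chord formula.
s = (y2 - y1) / (x2 - x1) = (10) / (4) mod 17 = 11
x3 = s^2 - x1 - x2 mod 17 = 11^2 - 5 - 9 = 5
y3 = s (x1 - x3) - y1 mod 17 = 11 * (5 - 5) - 12 = 5

P + Q = (5, 5)


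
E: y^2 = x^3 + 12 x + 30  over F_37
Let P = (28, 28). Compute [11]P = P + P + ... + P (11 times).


k = 11 = 1011_2 (binary, LSB first: 1101)
Double-and-add from P = (28, 28):
  bit 0 = 1: acc = O + (28, 28) = (28, 28)
  bit 1 = 1: acc = (28, 28) + (8, 34) = (17, 2)
  bit 2 = 0: acc unchanged = (17, 2)
  bit 3 = 1: acc = (17, 2) + (5, 20) = (8, 3)

11P = (8, 3)


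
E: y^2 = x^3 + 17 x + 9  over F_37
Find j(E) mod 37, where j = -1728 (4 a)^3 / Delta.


Delta = -16(4 a^3 + 27 b^2) mod 37 = 4
-1728 * (4 a)^3 = -1728 * (4*17)^3 mod 37 = 29
j = 29 * 4^(-1) mod 37 = 35

j = 35 (mod 37)


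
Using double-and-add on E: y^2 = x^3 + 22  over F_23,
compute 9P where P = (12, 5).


k = 9 = 1001_2 (binary, LSB first: 1001)
Double-and-add from P = (12, 5):
  bit 0 = 1: acc = O + (12, 5) = (12, 5)
  bit 1 = 0: acc unchanged = (12, 5)
  bit 2 = 0: acc unchanged = (12, 5)
  bit 3 = 1: acc = (12, 5) + (3, 7) = (16, 1)

9P = (16, 1)


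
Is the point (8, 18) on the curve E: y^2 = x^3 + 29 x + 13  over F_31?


Check whether y^2 = x^3 + 29 x + 13 (mod 31) for (x, y) = (8, 18).
LHS: y^2 = 18^2 mod 31 = 14
RHS: x^3 + 29 x + 13 = 8^3 + 29*8 + 13 mod 31 = 13
LHS != RHS

No, not on the curve


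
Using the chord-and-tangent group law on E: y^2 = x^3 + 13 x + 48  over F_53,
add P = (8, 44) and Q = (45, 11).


P != Q, so use the chord formula.
s = (y2 - y1) / (x2 - x1) = (20) / (37) mod 53 = 12
x3 = s^2 - x1 - x2 mod 53 = 12^2 - 8 - 45 = 38
y3 = s (x1 - x3) - y1 mod 53 = 12 * (8 - 38) - 44 = 20

P + Q = (38, 20)


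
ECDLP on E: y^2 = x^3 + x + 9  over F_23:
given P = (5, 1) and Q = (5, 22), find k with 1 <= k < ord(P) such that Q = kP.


Enumerate multiples of P until we hit Q = (5, 22):
  1P = (5, 1)
  2P = (8, 0)
  3P = (5, 22)
Match found at i = 3.

k = 3


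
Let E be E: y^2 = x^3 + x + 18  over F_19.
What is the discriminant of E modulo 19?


4 a^3 + 27 b^2 = 4*1^3 + 27*18^2 = 4 + 8748 = 8752
Delta = -16 * (8752) = -140032
Delta mod 19 = 17

Delta = 17 (mod 19)


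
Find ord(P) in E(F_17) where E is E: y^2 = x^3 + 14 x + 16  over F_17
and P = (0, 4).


Compute successive multiples of P until we hit O:
  1P = (0, 4)
  2P = (2, 1)
  3P = (13, 7)
  4P = (12, 5)
  5P = (3, 0)
  6P = (12, 12)
  7P = (13, 10)
  8P = (2, 16)
  ... (continuing to 10P)
  10P = O

ord(P) = 10


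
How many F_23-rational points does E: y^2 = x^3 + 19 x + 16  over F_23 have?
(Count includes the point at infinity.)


For each x in F_23, count y with y^2 = x^3 + 19 x + 16 mod 23:
  x = 0: RHS = 16, y in [4, 19]  -> 2 point(s)
  x = 1: RHS = 13, y in [6, 17]  -> 2 point(s)
  x = 2: RHS = 16, y in [4, 19]  -> 2 point(s)
  x = 3: RHS = 8, y in [10, 13]  -> 2 point(s)
  x = 4: RHS = 18, y in [8, 15]  -> 2 point(s)
  x = 5: RHS = 6, y in [11, 12]  -> 2 point(s)
  x = 6: RHS = 1, y in [1, 22]  -> 2 point(s)
  x = 7: RHS = 9, y in [3, 20]  -> 2 point(s)
  x = 8: RHS = 13, y in [6, 17]  -> 2 point(s)
  x = 14: RHS = 13, y in [6, 17]  -> 2 point(s)
  x = 16: RHS = 0, y in [0]  -> 1 point(s)
  x = 17: RHS = 8, y in [10, 13]  -> 2 point(s)
  x = 18: RHS = 3, y in [7, 16]  -> 2 point(s)
  x = 20: RHS = 1, y in [1, 22]  -> 2 point(s)
  x = 21: RHS = 16, y in [4, 19]  -> 2 point(s)
Affine points: 29. Add the point at infinity: total = 30.

#E(F_23) = 30


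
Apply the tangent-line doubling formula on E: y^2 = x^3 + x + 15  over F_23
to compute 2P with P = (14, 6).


Doubling: s = (3 x1^2 + a) / (2 y1)
s = (3*14^2 + 1) / (2*6) mod 23 = 5
x3 = s^2 - 2 x1 mod 23 = 5^2 - 2*14 = 20
y3 = s (x1 - x3) - y1 mod 23 = 5 * (14 - 20) - 6 = 10

2P = (20, 10)


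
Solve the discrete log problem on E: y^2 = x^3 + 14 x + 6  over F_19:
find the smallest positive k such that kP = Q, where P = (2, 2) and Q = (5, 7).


Enumerate multiples of P until we hit Q = (5, 7):
  1P = (2, 2)
  2P = (5, 7)
Match found at i = 2.

k = 2


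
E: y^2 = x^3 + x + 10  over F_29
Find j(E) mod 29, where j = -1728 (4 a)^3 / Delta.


Delta = -16(4 a^3 + 27 b^2) mod 29 = 4
-1728 * (4 a)^3 = -1728 * (4*1)^3 mod 29 = 14
j = 14 * 4^(-1) mod 29 = 18

j = 18 (mod 29)


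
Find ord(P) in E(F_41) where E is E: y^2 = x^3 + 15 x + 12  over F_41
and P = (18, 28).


Compute successive multiples of P until we hit O:
  1P = (18, 28)
  2P = (28, 11)
  3P = (27, 16)
  4P = (16, 24)
  5P = (11, 27)
  6P = (7, 38)
  7P = (7, 3)
  8P = (11, 14)
  ... (continuing to 13P)
  13P = O

ord(P) = 13


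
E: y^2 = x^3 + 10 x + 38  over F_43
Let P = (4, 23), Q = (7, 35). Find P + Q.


P != Q, so use the chord formula.
s = (y2 - y1) / (x2 - x1) = (12) / (3) mod 43 = 4
x3 = s^2 - x1 - x2 mod 43 = 4^2 - 4 - 7 = 5
y3 = s (x1 - x3) - y1 mod 43 = 4 * (4 - 5) - 23 = 16

P + Q = (5, 16)


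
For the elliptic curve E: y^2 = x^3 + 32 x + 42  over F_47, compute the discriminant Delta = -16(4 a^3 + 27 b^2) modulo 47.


4 a^3 + 27 b^2 = 4*32^3 + 27*42^2 = 131072 + 47628 = 178700
Delta = -16 * (178700) = -2859200
Delta mod 47 = 45

Delta = 45 (mod 47)


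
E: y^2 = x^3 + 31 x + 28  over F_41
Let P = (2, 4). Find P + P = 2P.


Doubling: s = (3 x1^2 + a) / (2 y1)
s = (3*2^2 + 31) / (2*4) mod 41 = 31
x3 = s^2 - 2 x1 mod 41 = 31^2 - 2*2 = 14
y3 = s (x1 - x3) - y1 mod 41 = 31 * (2 - 14) - 4 = 34

2P = (14, 34)


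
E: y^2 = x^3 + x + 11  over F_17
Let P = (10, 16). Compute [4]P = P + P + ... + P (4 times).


k = 4 = 100_2 (binary, LSB first: 001)
Double-and-add from P = (10, 16):
  bit 0 = 0: acc unchanged = O
  bit 1 = 0: acc unchanged = O
  bit 2 = 1: acc = O + (10, 1) = (10, 1)

4P = (10, 1)


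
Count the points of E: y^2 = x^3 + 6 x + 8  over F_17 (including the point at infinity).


For each x in F_17, count y with y^2 = x^3 + 6 x + 8 mod 17:
  x = 0: RHS = 8, y in [5, 12]  -> 2 point(s)
  x = 1: RHS = 15, y in [7, 10]  -> 2 point(s)
  x = 3: RHS = 2, y in [6, 11]  -> 2 point(s)
  x = 7: RHS = 2, y in [6, 11]  -> 2 point(s)
  x = 9: RHS = 9, y in [3, 14]  -> 2 point(s)
  x = 16: RHS = 1, y in [1, 16]  -> 2 point(s)
Affine points: 12. Add the point at infinity: total = 13.

#E(F_17) = 13


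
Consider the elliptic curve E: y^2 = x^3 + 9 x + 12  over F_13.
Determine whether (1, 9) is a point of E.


Check whether y^2 = x^3 + 9 x + 12 (mod 13) for (x, y) = (1, 9).
LHS: y^2 = 9^2 mod 13 = 3
RHS: x^3 + 9 x + 12 = 1^3 + 9*1 + 12 mod 13 = 9
LHS != RHS

No, not on the curve


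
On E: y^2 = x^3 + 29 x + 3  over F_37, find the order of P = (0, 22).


Compute successive multiples of P until we hit O:
  1P = (0, 22)
  2P = (30, 7)
  3P = (35, 14)
  4P = (18, 17)
  5P = (8, 9)
  6P = (1, 12)
  7P = (25, 6)
  8P = (22, 35)
  ... (continuing to 17P)
  17P = O

ord(P) = 17


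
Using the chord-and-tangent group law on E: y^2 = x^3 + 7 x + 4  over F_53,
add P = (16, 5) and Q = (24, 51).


P != Q, so use the chord formula.
s = (y2 - y1) / (x2 - x1) = (46) / (8) mod 53 = 19
x3 = s^2 - x1 - x2 mod 53 = 19^2 - 16 - 24 = 3
y3 = s (x1 - x3) - y1 mod 53 = 19 * (16 - 3) - 5 = 30

P + Q = (3, 30)


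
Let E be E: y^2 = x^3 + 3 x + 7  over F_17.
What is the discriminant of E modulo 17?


4 a^3 + 27 b^2 = 4*3^3 + 27*7^2 = 108 + 1323 = 1431
Delta = -16 * (1431) = -22896
Delta mod 17 = 3

Delta = 3 (mod 17)


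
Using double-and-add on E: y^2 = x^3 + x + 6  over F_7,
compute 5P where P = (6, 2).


k = 5 = 101_2 (binary, LSB first: 101)
Double-and-add from P = (6, 2):
  bit 0 = 1: acc = O + (6, 2) = (6, 2)
  bit 1 = 0: acc unchanged = (6, 2)
  bit 2 = 1: acc = (6, 2) + (1, 6) = (4, 2)

5P = (4, 2)


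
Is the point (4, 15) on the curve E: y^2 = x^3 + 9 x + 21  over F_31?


Check whether y^2 = x^3 + 9 x + 21 (mod 31) for (x, y) = (4, 15).
LHS: y^2 = 15^2 mod 31 = 8
RHS: x^3 + 9 x + 21 = 4^3 + 9*4 + 21 mod 31 = 28
LHS != RHS

No, not on the curve


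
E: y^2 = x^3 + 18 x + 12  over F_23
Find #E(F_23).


For each x in F_23, count y with y^2 = x^3 + 18 x + 12 mod 23:
  x = 0: RHS = 12, y in [9, 14]  -> 2 point(s)
  x = 1: RHS = 8, y in [10, 13]  -> 2 point(s)
  x = 3: RHS = 1, y in [1, 22]  -> 2 point(s)
  x = 8: RHS = 1, y in [1, 22]  -> 2 point(s)
  x = 9: RHS = 6, y in [11, 12]  -> 2 point(s)
  x = 11: RHS = 0, y in [0]  -> 1 point(s)
  x = 12: RHS = 1, y in [1, 22]  -> 2 point(s)
  x = 14: RHS = 18, y in [8, 15]  -> 2 point(s)
  x = 15: RHS = 0, y in [0]  -> 1 point(s)
  x = 16: RHS = 3, y in [7, 16]  -> 2 point(s)
  x = 18: RHS = 4, y in [2, 21]  -> 2 point(s)
  x = 20: RHS = 0, y in [0]  -> 1 point(s)
  x = 22: RHS = 16, y in [4, 19]  -> 2 point(s)
Affine points: 23. Add the point at infinity: total = 24.

#E(F_23) = 24


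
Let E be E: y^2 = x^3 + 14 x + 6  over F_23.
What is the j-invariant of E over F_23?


Delta = -16(4 a^3 + 27 b^2) mod 23 = 8
-1728 * (4 a)^3 = -1728 * (4*14)^3 mod 23 = 13
j = 13 * 8^(-1) mod 23 = 16

j = 16 (mod 23)


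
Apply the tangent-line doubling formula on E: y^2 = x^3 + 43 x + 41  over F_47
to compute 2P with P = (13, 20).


Doubling: s = (3 x1^2 + a) / (2 y1)
s = (3*13^2 + 43) / (2*20) mod 47 = 2
x3 = s^2 - 2 x1 mod 47 = 2^2 - 2*13 = 25
y3 = s (x1 - x3) - y1 mod 47 = 2 * (13 - 25) - 20 = 3

2P = (25, 3)


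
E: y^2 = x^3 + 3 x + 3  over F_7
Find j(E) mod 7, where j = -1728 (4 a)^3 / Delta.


Delta = -16(4 a^3 + 27 b^2) mod 7 = 5
-1728 * (4 a)^3 = -1728 * (4*3)^3 mod 7 = 6
j = 6 * 5^(-1) mod 7 = 4

j = 4 (mod 7)


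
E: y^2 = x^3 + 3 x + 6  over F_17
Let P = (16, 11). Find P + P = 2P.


Doubling: s = (3 x1^2 + a) / (2 y1)
s = (3*16^2 + 3) / (2*11) mod 17 = 8
x3 = s^2 - 2 x1 mod 17 = 8^2 - 2*16 = 15
y3 = s (x1 - x3) - y1 mod 17 = 8 * (16 - 15) - 11 = 14

2P = (15, 14)


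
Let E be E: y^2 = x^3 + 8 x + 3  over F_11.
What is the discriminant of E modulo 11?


4 a^3 + 27 b^2 = 4*8^3 + 27*3^2 = 2048 + 243 = 2291
Delta = -16 * (2291) = -36656
Delta mod 11 = 7

Delta = 7 (mod 11)


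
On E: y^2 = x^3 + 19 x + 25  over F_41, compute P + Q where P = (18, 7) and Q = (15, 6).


P != Q, so use the chord formula.
s = (y2 - y1) / (x2 - x1) = (40) / (38) mod 41 = 14
x3 = s^2 - x1 - x2 mod 41 = 14^2 - 18 - 15 = 40
y3 = s (x1 - x3) - y1 mod 41 = 14 * (18 - 40) - 7 = 13

P + Q = (40, 13)


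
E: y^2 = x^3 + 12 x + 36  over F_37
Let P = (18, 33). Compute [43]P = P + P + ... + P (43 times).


k = 43 = 101011_2 (binary, LSB first: 110101)
Double-and-add from P = (18, 33):
  bit 0 = 1: acc = O + (18, 33) = (18, 33)
  bit 1 = 1: acc = (18, 33) + (34, 11) = (21, 22)
  bit 2 = 0: acc unchanged = (21, 22)
  bit 3 = 1: acc = (21, 22) + (14, 32) = (35, 35)
  bit 4 = 0: acc unchanged = (35, 35)
  bit 5 = 1: acc = (35, 35) + (30, 33) = (21, 15)

43P = (21, 15)


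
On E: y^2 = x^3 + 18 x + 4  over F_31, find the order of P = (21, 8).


Compute successive multiples of P until we hit O:
  1P = (21, 8)
  2P = (28, 4)
  3P = (7, 15)
  4P = (11, 18)
  5P = (0, 2)
  6P = (24, 0)
  7P = (0, 29)
  8P = (11, 13)
  ... (continuing to 12P)
  12P = O

ord(P) = 12


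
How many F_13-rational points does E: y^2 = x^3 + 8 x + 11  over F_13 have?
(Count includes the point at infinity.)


For each x in F_13, count y with y^2 = x^3 + 8 x + 11 mod 13:
  x = 2: RHS = 9, y in [3, 10]  -> 2 point(s)
  x = 3: RHS = 10, y in [6, 7]  -> 2 point(s)
  x = 4: RHS = 3, y in [4, 9]  -> 2 point(s)
  x = 10: RHS = 12, y in [5, 8]  -> 2 point(s)
  x = 11: RHS = 0, y in [0]  -> 1 point(s)
Affine points: 9. Add the point at infinity: total = 10.

#E(F_13) = 10


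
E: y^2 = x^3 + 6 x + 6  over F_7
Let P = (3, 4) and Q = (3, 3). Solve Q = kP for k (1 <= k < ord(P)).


Enumerate multiples of P until we hit Q = (3, 3):
  1P = (3, 4)
  2P = (5, 0)
  3P = (3, 3)
Match found at i = 3.

k = 3


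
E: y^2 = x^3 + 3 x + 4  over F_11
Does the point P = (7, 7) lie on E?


Check whether y^2 = x^3 + 3 x + 4 (mod 11) for (x, y) = (7, 7).
LHS: y^2 = 7^2 mod 11 = 5
RHS: x^3 + 3 x + 4 = 7^3 + 3*7 + 4 mod 11 = 5
LHS = RHS

Yes, on the curve


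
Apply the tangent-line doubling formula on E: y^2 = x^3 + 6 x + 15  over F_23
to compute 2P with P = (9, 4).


Doubling: s = (3 x1^2 + a) / (2 y1)
s = (3*9^2 + 6) / (2*4) mod 23 = 11
x3 = s^2 - 2 x1 mod 23 = 11^2 - 2*9 = 11
y3 = s (x1 - x3) - y1 mod 23 = 11 * (9 - 11) - 4 = 20

2P = (11, 20)


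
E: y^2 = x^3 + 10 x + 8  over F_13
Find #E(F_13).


For each x in F_13, count y with y^2 = x^3 + 10 x + 8 mod 13:
  x = 2: RHS = 10, y in [6, 7]  -> 2 point(s)
  x = 3: RHS = 0, y in [0]  -> 1 point(s)
  x = 5: RHS = 1, y in [1, 12]  -> 2 point(s)
  x = 10: RHS = 3, y in [4, 9]  -> 2 point(s)
  x = 12: RHS = 10, y in [6, 7]  -> 2 point(s)
Affine points: 9. Add the point at infinity: total = 10.

#E(F_13) = 10


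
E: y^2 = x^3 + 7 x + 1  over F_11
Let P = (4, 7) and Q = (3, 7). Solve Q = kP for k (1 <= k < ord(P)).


Enumerate multiples of P until we hit Q = (3, 7):
  1P = (4, 7)
  2P = (3, 4)
  3P = (2, 10)
  4P = (10, 2)
  5P = (9, 10)
  6P = (1, 8)
  7P = (0, 10)
  8P = (0, 1)
  9P = (1, 3)
  10P = (9, 1)
  11P = (10, 9)
  12P = (2, 1)
  13P = (3, 7)
Match found at i = 13.

k = 13


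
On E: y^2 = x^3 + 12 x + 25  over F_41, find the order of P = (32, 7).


Compute successive multiples of P until we hit O:
  1P = (32, 7)
  2P = (9, 40)
  3P = (25, 40)
  4P = (33, 27)
  5P = (7, 1)
  6P = (22, 20)
  7P = (26, 18)
  8P = (8, 31)
  ... (continuing to 42P)
  42P = O

ord(P) = 42


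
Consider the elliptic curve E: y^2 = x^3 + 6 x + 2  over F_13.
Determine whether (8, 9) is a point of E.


Check whether y^2 = x^3 + 6 x + 2 (mod 13) for (x, y) = (8, 9).
LHS: y^2 = 9^2 mod 13 = 3
RHS: x^3 + 6 x + 2 = 8^3 + 6*8 + 2 mod 13 = 3
LHS = RHS

Yes, on the curve


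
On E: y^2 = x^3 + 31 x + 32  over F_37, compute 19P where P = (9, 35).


k = 19 = 10011_2 (binary, LSB first: 11001)
Double-and-add from P = (9, 35):
  bit 0 = 1: acc = O + (9, 35) = (9, 35)
  bit 1 = 1: acc = (9, 35) + (3, 35) = (25, 2)
  bit 2 = 0: acc unchanged = (25, 2)
  bit 3 = 0: acc unchanged = (25, 2)
  bit 4 = 1: acc = (25, 2) + (35, 31) = (25, 35)

19P = (25, 35)


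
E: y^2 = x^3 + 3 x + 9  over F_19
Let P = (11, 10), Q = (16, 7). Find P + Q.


P != Q, so use the chord formula.
s = (y2 - y1) / (x2 - x1) = (16) / (5) mod 19 = 7
x3 = s^2 - x1 - x2 mod 19 = 7^2 - 11 - 16 = 3
y3 = s (x1 - x3) - y1 mod 19 = 7 * (11 - 3) - 10 = 8

P + Q = (3, 8)


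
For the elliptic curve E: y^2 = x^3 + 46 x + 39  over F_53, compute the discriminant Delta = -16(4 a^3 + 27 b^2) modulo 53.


4 a^3 + 27 b^2 = 4*46^3 + 27*39^2 = 389344 + 41067 = 430411
Delta = -16 * (430411) = -6886576
Delta mod 53 = 32

Delta = 32 (mod 53)


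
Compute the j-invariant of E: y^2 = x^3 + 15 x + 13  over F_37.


Delta = -16(4 a^3 + 27 b^2) mod 37 = 36
-1728 * (4 a)^3 = -1728 * (4*15)^3 mod 37 = 8
j = 8 * 36^(-1) mod 37 = 29

j = 29 (mod 37)


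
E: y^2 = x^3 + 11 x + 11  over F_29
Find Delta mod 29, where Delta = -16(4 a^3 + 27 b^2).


4 a^3 + 27 b^2 = 4*11^3 + 27*11^2 = 5324 + 3267 = 8591
Delta = -16 * (8591) = -137456
Delta mod 29 = 4

Delta = 4 (mod 29)


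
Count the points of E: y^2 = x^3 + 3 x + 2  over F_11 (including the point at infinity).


For each x in F_11, count y with y^2 = x^3 + 3 x + 2 mod 11:
  x = 2: RHS = 5, y in [4, 7]  -> 2 point(s)
  x = 3: RHS = 5, y in [4, 7]  -> 2 point(s)
  x = 4: RHS = 1, y in [1, 10]  -> 2 point(s)
  x = 6: RHS = 5, y in [4, 7]  -> 2 point(s)
  x = 7: RHS = 3, y in [5, 6]  -> 2 point(s)
  x = 10: RHS = 9, y in [3, 8]  -> 2 point(s)
Affine points: 12. Add the point at infinity: total = 13.

#E(F_11) = 13


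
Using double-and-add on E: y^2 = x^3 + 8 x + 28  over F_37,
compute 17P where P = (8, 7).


k = 17 = 10001_2 (binary, LSB first: 10001)
Double-and-add from P = (8, 7):
  bit 0 = 1: acc = O + (8, 7) = (8, 7)
  bit 1 = 0: acc unchanged = (8, 7)
  bit 2 = 0: acc unchanged = (8, 7)
  bit 3 = 0: acc unchanged = (8, 7)
  bit 4 = 1: acc = (8, 7) + (28, 2) = (8, 30)

17P = (8, 30)


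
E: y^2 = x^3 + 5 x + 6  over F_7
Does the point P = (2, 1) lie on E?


Check whether y^2 = x^3 + 5 x + 6 (mod 7) for (x, y) = (2, 1).
LHS: y^2 = 1^2 mod 7 = 1
RHS: x^3 + 5 x + 6 = 2^3 + 5*2 + 6 mod 7 = 3
LHS != RHS

No, not on the curve


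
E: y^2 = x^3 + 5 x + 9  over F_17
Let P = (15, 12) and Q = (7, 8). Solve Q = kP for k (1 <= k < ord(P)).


Enumerate multiples of P until we hit Q = (7, 8):
  1P = (15, 12)
  2P = (4, 5)
  3P = (14, 1)
  4P = (7, 8)
Match found at i = 4.

k = 4


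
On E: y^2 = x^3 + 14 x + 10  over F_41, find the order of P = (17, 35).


Compute successive multiples of P until we hit O:
  1P = (17, 35)
  2P = (28, 38)
  3P = (12, 26)
  4P = (30, 40)
  5P = (40, 35)
  6P = (25, 6)
  7P = (32, 4)
  8P = (38, 33)
  ... (continuing to 26P)
  26P = O

ord(P) = 26


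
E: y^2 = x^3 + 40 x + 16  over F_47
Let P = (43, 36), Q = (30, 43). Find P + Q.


P != Q, so use the chord formula.
s = (y2 - y1) / (x2 - x1) = (7) / (34) mod 47 = 32
x3 = s^2 - x1 - x2 mod 47 = 32^2 - 43 - 30 = 11
y3 = s (x1 - x3) - y1 mod 47 = 32 * (43 - 11) - 36 = 1

P + Q = (11, 1)


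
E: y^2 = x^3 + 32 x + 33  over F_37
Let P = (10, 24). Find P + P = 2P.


Doubling: s = (3 x1^2 + a) / (2 y1)
s = (3*10^2 + 32) / (2*24) mod 37 = 10
x3 = s^2 - 2 x1 mod 37 = 10^2 - 2*10 = 6
y3 = s (x1 - x3) - y1 mod 37 = 10 * (10 - 6) - 24 = 16

2P = (6, 16)


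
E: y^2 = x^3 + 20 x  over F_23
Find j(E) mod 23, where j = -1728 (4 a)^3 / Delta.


Delta = -16(4 a^3 + 27 b^2) mod 23 = 3
-1728 * (4 a)^3 = -1728 * (4*20)^3 mod 23 = 9
j = 9 * 3^(-1) mod 23 = 3

j = 3 (mod 23)


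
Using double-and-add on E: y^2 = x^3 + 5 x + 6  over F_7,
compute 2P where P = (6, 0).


k = 2 = 10_2 (binary, LSB first: 01)
Double-and-add from P = (6, 0):
  bit 0 = 0: acc unchanged = O
  bit 1 = 1: acc = O + O = O

2P = O


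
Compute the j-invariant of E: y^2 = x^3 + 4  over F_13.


Delta = -16(4 a^3 + 27 b^2) mod 13 = 4
-1728 * (4 a)^3 = -1728 * (4*0)^3 mod 13 = 0
j = 0 * 4^(-1) mod 13 = 0

j = 0 (mod 13)


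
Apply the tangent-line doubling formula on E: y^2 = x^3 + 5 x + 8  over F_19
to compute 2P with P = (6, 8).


Doubling: s = (3 x1^2 + a) / (2 y1)
s = (3*6^2 + 5) / (2*8) mod 19 = 13
x3 = s^2 - 2 x1 mod 19 = 13^2 - 2*6 = 5
y3 = s (x1 - x3) - y1 mod 19 = 13 * (6 - 5) - 8 = 5

2P = (5, 5)


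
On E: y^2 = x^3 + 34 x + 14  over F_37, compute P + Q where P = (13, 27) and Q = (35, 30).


P != Q, so use the chord formula.
s = (y2 - y1) / (x2 - x1) = (3) / (22) mod 37 = 22
x3 = s^2 - x1 - x2 mod 37 = 22^2 - 13 - 35 = 29
y3 = s (x1 - x3) - y1 mod 37 = 22 * (13 - 29) - 27 = 28

P + Q = (29, 28)


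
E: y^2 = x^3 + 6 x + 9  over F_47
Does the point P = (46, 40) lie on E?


Check whether y^2 = x^3 + 6 x + 9 (mod 47) for (x, y) = (46, 40).
LHS: y^2 = 40^2 mod 47 = 2
RHS: x^3 + 6 x + 9 = 46^3 + 6*46 + 9 mod 47 = 2
LHS = RHS

Yes, on the curve


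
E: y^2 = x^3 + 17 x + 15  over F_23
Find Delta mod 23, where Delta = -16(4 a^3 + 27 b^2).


4 a^3 + 27 b^2 = 4*17^3 + 27*15^2 = 19652 + 6075 = 25727
Delta = -16 * (25727) = -411632
Delta mod 23 = 22

Delta = 22 (mod 23)


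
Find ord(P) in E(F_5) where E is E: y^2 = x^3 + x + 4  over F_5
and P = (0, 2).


Compute successive multiples of P until we hit O:
  1P = (0, 2)
  2P = (1, 4)
  3P = (3, 2)
  4P = (2, 3)
  5P = (2, 2)
  6P = (3, 3)
  7P = (1, 1)
  8P = (0, 3)
  ... (continuing to 9P)
  9P = O

ord(P) = 9


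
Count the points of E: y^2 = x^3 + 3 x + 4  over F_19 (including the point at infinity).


For each x in F_19, count y with y^2 = x^3 + 3 x + 4 mod 19:
  x = 0: RHS = 4, y in [2, 17]  -> 2 point(s)
  x = 4: RHS = 4, y in [2, 17]  -> 2 point(s)
  x = 5: RHS = 11, y in [7, 12]  -> 2 point(s)
  x = 7: RHS = 7, y in [8, 11]  -> 2 point(s)
  x = 9: RHS = 0, y in [0]  -> 1 point(s)
  x = 11: RHS = 0, y in [0]  -> 1 point(s)
  x = 12: RHS = 1, y in [1, 18]  -> 2 point(s)
  x = 13: RHS = 17, y in [6, 13]  -> 2 point(s)
  x = 14: RHS = 16, y in [4, 15]  -> 2 point(s)
  x = 15: RHS = 4, y in [2, 17]  -> 2 point(s)
  x = 16: RHS = 6, y in [5, 14]  -> 2 point(s)
  x = 17: RHS = 9, y in [3, 16]  -> 2 point(s)
  x = 18: RHS = 0, y in [0]  -> 1 point(s)
Affine points: 23. Add the point at infinity: total = 24.

#E(F_19) = 24


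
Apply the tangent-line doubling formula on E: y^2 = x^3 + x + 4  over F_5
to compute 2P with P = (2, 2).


Doubling: s = (3 x1^2 + a) / (2 y1)
s = (3*2^2 + 1) / (2*2) mod 5 = 2
x3 = s^2 - 2 x1 mod 5 = 2^2 - 2*2 = 0
y3 = s (x1 - x3) - y1 mod 5 = 2 * (2 - 0) - 2 = 2

2P = (0, 2)


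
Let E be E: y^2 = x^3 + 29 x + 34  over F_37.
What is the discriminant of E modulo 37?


4 a^3 + 27 b^2 = 4*29^3 + 27*34^2 = 97556 + 31212 = 128768
Delta = -16 * (128768) = -2060288
Delta mod 37 = 20

Delta = 20 (mod 37)


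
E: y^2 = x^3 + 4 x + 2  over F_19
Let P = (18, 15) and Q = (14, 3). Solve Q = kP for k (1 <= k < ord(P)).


Enumerate multiples of P until we hit Q = (14, 3):
  1P = (18, 15)
  2P = (9, 8)
  3P = (17, 9)
  4P = (1, 11)
  5P = (4, 14)
  6P = (13, 3)
  7P = (12, 7)
  8P = (14, 3)
Match found at i = 8.

k = 8


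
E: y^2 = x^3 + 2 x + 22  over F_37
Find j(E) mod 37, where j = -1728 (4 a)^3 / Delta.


Delta = -16(4 a^3 + 27 b^2) mod 37 = 5
-1728 * (4 a)^3 = -1728 * (4*2)^3 mod 37 = 8
j = 8 * 5^(-1) mod 37 = 9

j = 9 (mod 37)


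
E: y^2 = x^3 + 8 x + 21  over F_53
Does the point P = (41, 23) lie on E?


Check whether y^2 = x^3 + 8 x + 21 (mod 53) for (x, y) = (41, 23).
LHS: y^2 = 23^2 mod 53 = 52
RHS: x^3 + 8 x + 21 = 41^3 + 8*41 + 21 mod 53 = 52
LHS = RHS

Yes, on the curve


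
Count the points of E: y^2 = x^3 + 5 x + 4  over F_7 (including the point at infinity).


For each x in F_7, count y with y^2 = x^3 + 5 x + 4 mod 7:
  x = 0: RHS = 4, y in [2, 5]  -> 2 point(s)
  x = 2: RHS = 1, y in [1, 6]  -> 2 point(s)
  x = 3: RHS = 4, y in [2, 5]  -> 2 point(s)
  x = 4: RHS = 4, y in [2, 5]  -> 2 point(s)
  x = 5: RHS = 0, y in [0]  -> 1 point(s)
Affine points: 9. Add the point at infinity: total = 10.

#E(F_7) = 10


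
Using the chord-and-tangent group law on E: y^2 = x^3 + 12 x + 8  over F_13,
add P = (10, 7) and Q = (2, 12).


P != Q, so use the chord formula.
s = (y2 - y1) / (x2 - x1) = (5) / (5) mod 13 = 1
x3 = s^2 - x1 - x2 mod 13 = 1^2 - 10 - 2 = 2
y3 = s (x1 - x3) - y1 mod 13 = 1 * (10 - 2) - 7 = 1

P + Q = (2, 1)


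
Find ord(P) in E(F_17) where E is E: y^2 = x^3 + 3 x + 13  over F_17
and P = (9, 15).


Compute successive multiples of P until we hit O:
  1P = (9, 15)
  2P = (3, 7)
  3P = (3, 10)
  4P = (9, 2)
  5P = O

ord(P) = 5


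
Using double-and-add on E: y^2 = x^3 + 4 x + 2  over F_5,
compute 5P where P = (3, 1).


k = 5 = 101_2 (binary, LSB first: 101)
Double-and-add from P = (3, 1):
  bit 0 = 1: acc = O + (3, 1) = (3, 1)
  bit 1 = 0: acc unchanged = (3, 1)
  bit 2 = 1: acc = (3, 1) + (3, 1) = (3, 4)

5P = (3, 4)


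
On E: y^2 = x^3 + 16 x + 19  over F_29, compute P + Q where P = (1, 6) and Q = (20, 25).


P != Q, so use the chord formula.
s = (y2 - y1) / (x2 - x1) = (19) / (19) mod 29 = 1
x3 = s^2 - x1 - x2 mod 29 = 1^2 - 1 - 20 = 9
y3 = s (x1 - x3) - y1 mod 29 = 1 * (1 - 9) - 6 = 15

P + Q = (9, 15)


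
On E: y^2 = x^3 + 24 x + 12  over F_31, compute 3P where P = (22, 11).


k = 3 = 11_2 (binary, LSB first: 11)
Double-and-add from P = (22, 11):
  bit 0 = 1: acc = O + (22, 11) = (22, 11)
  bit 1 = 1: acc = (22, 11) + (6, 0) = (22, 20)

3P = (22, 20)


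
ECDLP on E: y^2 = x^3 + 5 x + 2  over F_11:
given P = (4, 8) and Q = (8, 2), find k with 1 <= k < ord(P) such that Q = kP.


Enumerate multiples of P until we hit Q = (8, 2):
  1P = (4, 8)
  2P = (8, 9)
  3P = (8, 2)
Match found at i = 3.

k = 3


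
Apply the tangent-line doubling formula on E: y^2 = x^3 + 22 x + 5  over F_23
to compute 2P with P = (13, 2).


Doubling: s = (3 x1^2 + a) / (2 y1)
s = (3*13^2 + 22) / (2*2) mod 23 = 0
x3 = s^2 - 2 x1 mod 23 = 0^2 - 2*13 = 20
y3 = s (x1 - x3) - y1 mod 23 = 0 * (13 - 20) - 2 = 21

2P = (20, 21)
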